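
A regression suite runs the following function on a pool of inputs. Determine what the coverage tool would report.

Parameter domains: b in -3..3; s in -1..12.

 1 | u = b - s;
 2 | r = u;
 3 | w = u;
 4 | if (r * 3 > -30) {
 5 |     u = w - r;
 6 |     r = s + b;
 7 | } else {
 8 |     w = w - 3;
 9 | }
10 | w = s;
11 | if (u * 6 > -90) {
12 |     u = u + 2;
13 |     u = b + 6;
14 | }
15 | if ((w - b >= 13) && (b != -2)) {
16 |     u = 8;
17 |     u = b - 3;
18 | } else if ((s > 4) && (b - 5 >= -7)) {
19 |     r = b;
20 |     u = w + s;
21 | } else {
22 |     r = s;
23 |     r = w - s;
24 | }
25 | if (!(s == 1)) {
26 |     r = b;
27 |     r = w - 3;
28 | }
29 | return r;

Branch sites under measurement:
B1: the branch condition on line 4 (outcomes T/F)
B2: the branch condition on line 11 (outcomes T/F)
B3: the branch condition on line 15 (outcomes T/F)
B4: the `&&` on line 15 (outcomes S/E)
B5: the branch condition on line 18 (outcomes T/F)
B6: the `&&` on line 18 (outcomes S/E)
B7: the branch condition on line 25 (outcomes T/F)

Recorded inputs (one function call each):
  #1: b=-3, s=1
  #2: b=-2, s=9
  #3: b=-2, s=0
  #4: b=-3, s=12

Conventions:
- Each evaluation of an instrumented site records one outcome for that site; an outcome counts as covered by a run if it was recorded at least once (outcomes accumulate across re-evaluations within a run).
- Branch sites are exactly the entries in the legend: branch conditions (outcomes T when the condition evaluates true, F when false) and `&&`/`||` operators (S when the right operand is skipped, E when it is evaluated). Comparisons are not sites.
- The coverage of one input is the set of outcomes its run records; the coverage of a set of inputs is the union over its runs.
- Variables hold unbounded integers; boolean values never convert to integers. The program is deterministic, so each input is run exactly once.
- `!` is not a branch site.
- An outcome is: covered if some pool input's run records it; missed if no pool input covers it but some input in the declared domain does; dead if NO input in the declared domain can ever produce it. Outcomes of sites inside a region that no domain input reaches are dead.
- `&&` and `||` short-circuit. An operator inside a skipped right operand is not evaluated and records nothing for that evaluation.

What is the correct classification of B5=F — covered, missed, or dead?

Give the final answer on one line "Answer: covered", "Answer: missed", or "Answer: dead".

B5=F is recorded by pool input(s) 1, 3 -> covered

Answer: covered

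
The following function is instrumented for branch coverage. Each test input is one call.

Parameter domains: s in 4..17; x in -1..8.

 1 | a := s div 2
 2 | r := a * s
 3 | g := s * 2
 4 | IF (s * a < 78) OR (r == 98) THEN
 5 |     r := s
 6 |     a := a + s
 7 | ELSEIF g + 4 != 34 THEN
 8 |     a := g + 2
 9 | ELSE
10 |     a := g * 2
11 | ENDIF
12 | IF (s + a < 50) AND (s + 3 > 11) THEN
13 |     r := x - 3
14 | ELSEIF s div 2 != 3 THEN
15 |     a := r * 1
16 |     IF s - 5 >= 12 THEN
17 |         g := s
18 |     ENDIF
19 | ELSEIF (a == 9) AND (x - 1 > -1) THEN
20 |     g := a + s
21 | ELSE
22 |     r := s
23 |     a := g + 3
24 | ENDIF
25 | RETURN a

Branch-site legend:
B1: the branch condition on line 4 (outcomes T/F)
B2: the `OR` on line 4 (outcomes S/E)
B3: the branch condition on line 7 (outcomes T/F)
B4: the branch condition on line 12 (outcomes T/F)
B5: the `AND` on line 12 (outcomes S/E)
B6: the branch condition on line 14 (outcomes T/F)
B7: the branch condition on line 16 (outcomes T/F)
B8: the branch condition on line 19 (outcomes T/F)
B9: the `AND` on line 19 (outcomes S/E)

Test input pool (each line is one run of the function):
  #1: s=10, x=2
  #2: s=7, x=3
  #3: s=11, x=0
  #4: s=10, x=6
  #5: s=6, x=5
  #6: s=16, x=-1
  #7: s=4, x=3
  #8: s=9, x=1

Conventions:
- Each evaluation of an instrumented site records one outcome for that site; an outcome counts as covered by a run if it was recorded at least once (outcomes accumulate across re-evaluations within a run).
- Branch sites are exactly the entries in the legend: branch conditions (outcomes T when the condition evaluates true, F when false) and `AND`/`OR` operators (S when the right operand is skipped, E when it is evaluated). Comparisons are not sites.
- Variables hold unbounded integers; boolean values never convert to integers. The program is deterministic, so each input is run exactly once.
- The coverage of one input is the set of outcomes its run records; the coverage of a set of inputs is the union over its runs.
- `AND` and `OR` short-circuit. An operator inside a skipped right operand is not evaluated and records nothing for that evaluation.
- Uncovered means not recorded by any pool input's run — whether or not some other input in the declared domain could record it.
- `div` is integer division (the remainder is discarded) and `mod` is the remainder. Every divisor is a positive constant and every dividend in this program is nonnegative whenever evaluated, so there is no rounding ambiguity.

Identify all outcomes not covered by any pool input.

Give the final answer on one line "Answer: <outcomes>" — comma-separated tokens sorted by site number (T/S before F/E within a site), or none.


run #1 (s=10, x=2) runs B2->S, B1->T, B5->E, B4->T; records B1=T, B2=S, B4=T, B5=E
run #2 (s=7, x=3) runs B2->S, B1->T, B5->E, B4->F, B6->F, B9->S, B8->F; records B1=T, B2=S, B4=F, B5=E, B6=F, B8=F, B9=S
run #3 (s=11, x=0) runs B2->S, B1->T, B5->E, B4->T; records B1=T, B2=S, B4=T, B5=E
run #4 (s=10, x=6) runs B2->S, B1->T, B5->E, B4->T; records B1=T, B2=S, B4=T, B5=E
run #5 (s=6, x=5) runs B2->S, B1->T, B5->E, B4->F, B6->F, B9->E, B8->T; records B1=T, B2=S, B4=F, B5=E, B6=F, B8=T, B9=E
run #6 (s=16, x=-1) runs B2->E, B1->F, B3->T, B5->S, B4->F, B6->T, B7->F; records B1=F, B2=E, B3=T, B4=F, B5=S, B6=T, B7=F
run #7 (s=4, x=3) runs B2->S, B1->T, B5->E, B4->F, B6->T, B7->F; records B1=T, B2=S, B4=F, B5=E, B6=T, B7=F
run #8 (s=9, x=1) runs B2->S, B1->T, B5->E, B4->T; records B1=T, B2=S, B4=T, B5=E
union over the pool: B1=T, B1=F, B2=S, B2=E, B3=T, B4=T, B4=F, B5=S, B5=E, B6=T, B6=F, B7=F, B8=T, B8=F, B9=S, B9=E
uncovered (2 of 18): B3=F, B7=T
Answer: B3=F, B7=T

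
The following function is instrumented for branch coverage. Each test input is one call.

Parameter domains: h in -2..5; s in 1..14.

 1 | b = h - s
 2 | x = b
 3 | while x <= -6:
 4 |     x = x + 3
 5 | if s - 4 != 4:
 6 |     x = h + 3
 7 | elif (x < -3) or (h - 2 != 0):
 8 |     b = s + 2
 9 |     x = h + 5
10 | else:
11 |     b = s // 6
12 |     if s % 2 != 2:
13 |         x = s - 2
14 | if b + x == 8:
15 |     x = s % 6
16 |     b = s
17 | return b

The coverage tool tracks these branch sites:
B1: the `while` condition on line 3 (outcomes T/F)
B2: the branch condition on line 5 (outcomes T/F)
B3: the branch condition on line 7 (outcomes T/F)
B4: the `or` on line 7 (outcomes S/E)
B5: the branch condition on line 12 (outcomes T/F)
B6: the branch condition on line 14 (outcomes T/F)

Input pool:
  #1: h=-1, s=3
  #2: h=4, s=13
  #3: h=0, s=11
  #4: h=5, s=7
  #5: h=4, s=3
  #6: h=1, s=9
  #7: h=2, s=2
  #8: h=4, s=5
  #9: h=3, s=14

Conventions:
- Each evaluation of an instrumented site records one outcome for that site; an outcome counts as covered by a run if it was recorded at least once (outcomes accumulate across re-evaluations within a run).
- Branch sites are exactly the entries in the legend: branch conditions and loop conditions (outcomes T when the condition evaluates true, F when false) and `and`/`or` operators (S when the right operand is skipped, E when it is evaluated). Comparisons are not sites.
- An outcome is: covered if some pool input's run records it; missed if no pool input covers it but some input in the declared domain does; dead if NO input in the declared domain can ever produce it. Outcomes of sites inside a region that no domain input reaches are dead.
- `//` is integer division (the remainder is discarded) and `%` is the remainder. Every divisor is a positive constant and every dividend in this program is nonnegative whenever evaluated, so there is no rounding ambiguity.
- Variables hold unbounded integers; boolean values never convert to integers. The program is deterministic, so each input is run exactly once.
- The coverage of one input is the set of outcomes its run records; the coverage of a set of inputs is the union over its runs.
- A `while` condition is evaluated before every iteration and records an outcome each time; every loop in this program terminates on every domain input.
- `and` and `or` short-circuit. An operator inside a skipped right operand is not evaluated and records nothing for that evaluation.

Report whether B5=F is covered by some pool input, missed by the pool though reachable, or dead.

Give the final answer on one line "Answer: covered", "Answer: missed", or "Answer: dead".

no pool input records B5=F
checking all 112 inputs in the declared domain: B5=F is never recorded -> dead

Answer: dead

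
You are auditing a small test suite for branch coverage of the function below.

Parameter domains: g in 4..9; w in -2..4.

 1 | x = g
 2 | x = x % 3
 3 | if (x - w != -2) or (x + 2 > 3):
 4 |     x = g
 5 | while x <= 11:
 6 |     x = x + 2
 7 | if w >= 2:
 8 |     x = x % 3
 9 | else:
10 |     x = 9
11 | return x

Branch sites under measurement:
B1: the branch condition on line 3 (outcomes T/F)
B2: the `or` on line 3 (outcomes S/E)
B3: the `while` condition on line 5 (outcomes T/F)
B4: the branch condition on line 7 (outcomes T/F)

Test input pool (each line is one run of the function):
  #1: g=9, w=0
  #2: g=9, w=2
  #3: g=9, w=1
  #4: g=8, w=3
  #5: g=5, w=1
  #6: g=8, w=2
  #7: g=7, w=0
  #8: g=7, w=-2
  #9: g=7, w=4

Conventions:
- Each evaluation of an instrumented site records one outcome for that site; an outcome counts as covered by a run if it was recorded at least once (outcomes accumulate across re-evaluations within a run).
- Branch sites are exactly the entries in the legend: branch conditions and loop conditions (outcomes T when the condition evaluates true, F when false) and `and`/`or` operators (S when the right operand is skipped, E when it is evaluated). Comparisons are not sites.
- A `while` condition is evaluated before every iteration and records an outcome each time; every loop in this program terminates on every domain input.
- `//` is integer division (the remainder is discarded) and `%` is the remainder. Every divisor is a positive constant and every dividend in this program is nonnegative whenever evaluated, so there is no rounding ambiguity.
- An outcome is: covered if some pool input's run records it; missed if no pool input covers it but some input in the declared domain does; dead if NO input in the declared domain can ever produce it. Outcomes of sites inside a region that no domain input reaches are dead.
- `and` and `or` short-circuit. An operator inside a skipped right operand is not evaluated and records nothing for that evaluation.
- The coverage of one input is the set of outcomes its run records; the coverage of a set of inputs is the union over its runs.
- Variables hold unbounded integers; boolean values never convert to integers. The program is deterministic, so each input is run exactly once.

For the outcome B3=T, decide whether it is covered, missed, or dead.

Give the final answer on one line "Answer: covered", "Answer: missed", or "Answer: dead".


B3=T is recorded by pool input(s) 1, 2, 3, 4, 5, 6, 7, 8, 9 -> covered
Answer: covered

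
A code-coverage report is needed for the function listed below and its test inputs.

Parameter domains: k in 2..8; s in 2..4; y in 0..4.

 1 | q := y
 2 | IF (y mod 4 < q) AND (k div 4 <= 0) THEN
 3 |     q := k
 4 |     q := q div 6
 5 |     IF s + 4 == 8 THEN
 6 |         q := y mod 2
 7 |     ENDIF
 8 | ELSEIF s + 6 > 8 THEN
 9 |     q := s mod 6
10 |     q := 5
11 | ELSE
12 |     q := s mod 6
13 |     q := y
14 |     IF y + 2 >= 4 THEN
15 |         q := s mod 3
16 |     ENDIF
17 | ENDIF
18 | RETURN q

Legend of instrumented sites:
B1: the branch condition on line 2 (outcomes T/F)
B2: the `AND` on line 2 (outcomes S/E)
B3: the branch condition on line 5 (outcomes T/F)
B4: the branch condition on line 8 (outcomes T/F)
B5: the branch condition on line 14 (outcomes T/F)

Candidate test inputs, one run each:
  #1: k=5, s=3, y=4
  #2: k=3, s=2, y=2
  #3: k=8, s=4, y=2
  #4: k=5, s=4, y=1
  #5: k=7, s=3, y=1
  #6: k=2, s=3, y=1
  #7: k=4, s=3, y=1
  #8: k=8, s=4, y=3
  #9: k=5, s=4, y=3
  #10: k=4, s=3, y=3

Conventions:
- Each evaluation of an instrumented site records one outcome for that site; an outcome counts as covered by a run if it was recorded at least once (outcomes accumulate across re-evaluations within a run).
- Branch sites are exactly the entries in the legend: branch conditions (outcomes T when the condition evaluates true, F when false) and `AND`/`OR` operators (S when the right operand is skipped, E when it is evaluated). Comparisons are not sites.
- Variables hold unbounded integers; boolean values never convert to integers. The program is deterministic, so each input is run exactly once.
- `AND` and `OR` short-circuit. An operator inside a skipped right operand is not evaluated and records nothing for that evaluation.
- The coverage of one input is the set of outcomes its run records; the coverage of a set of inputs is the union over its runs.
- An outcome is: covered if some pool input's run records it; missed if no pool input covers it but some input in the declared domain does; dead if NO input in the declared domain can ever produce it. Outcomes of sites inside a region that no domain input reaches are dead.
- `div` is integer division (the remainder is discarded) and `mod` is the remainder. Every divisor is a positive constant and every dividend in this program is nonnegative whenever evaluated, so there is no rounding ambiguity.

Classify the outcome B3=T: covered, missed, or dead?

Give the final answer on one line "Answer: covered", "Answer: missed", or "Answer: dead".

no pool input records B3=T
but domain input (k=2, s=4, y=4) does record it -> reachable, so missed

Answer: missed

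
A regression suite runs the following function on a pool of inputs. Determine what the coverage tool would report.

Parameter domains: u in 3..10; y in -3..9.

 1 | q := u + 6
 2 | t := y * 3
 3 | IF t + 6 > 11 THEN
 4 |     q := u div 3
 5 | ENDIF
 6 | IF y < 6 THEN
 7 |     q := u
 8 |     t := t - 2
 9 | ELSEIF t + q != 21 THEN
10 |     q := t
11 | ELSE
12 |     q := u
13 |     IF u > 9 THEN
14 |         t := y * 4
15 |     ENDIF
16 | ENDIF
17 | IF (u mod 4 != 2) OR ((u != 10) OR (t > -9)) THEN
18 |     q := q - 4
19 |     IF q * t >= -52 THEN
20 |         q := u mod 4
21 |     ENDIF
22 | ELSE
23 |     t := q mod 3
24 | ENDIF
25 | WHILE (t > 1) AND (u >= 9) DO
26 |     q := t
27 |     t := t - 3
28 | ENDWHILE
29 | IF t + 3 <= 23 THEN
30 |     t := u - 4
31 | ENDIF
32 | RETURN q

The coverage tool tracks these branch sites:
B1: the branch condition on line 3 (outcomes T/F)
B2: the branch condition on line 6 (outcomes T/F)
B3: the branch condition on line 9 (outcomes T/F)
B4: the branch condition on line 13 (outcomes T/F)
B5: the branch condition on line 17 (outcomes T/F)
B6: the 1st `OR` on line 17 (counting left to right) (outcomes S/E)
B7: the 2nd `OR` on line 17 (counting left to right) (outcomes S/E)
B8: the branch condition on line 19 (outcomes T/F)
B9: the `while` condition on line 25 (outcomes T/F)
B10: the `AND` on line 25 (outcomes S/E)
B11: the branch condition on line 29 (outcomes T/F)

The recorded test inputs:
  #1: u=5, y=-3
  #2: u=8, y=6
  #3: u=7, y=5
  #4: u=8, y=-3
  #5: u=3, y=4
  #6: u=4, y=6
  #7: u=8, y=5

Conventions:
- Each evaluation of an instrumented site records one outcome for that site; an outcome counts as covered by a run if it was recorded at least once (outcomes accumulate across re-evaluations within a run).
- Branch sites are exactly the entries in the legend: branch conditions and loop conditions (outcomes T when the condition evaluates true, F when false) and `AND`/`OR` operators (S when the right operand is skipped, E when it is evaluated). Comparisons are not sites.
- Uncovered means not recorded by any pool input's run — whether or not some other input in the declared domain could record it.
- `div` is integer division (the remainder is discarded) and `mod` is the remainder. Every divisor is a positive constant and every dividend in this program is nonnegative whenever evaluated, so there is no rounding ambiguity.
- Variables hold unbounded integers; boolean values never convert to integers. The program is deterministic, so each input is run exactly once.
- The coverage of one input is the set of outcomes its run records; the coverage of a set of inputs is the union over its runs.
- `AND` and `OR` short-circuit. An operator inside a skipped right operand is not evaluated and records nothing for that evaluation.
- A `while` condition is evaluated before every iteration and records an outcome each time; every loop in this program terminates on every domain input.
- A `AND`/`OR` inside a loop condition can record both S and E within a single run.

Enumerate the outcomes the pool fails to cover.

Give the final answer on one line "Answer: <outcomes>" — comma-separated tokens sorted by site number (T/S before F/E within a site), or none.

input #1, u=5, y=-3: outcomes B1=F, B2=T, B5=T, B6=S, B8=T, B9=F, B10=S, B11=T
input #2, u=8, y=6: outcomes B1=T, B2=F, B3=T, B5=T, B6=S, B8=T, B9=F, B10=E, B11=T
input #3, u=7, y=5: outcomes B1=T, B2=T, B5=T, B6=S, B8=T, B9=F, B10=E, B11=T
input #4, u=8, y=-3: outcomes B1=F, B2=T, B5=T, B6=S, B8=T, B9=F, B10=S, B11=T
input #5, u=3, y=4: outcomes B1=T, B2=T, B5=T, B6=S, B8=T, B9=F, B10=E, B11=T
input #6, u=4, y=6: outcomes B1=T, B2=F, B3=T, B5=T, B6=S, B8=T, B9=F, B10=E, B11=T
input #7, u=8, y=5: outcomes B1=T, B2=T, B5=T, B6=S, B8=T, B9=F, B10=E, B11=T
union over the pool: B1=T, B1=F, B2=T, B2=F, B3=T, B5=T, B6=S, B8=T, B9=F, B10=S, B10=E, B11=T
uncovered (10 of 22): B3=F, B4=T, B4=F, B5=F, B6=E, B7=S, B7=E, B8=F, B9=T, B11=F

Answer: B3=F, B4=T, B4=F, B5=F, B6=E, B7=S, B7=E, B8=F, B9=T, B11=F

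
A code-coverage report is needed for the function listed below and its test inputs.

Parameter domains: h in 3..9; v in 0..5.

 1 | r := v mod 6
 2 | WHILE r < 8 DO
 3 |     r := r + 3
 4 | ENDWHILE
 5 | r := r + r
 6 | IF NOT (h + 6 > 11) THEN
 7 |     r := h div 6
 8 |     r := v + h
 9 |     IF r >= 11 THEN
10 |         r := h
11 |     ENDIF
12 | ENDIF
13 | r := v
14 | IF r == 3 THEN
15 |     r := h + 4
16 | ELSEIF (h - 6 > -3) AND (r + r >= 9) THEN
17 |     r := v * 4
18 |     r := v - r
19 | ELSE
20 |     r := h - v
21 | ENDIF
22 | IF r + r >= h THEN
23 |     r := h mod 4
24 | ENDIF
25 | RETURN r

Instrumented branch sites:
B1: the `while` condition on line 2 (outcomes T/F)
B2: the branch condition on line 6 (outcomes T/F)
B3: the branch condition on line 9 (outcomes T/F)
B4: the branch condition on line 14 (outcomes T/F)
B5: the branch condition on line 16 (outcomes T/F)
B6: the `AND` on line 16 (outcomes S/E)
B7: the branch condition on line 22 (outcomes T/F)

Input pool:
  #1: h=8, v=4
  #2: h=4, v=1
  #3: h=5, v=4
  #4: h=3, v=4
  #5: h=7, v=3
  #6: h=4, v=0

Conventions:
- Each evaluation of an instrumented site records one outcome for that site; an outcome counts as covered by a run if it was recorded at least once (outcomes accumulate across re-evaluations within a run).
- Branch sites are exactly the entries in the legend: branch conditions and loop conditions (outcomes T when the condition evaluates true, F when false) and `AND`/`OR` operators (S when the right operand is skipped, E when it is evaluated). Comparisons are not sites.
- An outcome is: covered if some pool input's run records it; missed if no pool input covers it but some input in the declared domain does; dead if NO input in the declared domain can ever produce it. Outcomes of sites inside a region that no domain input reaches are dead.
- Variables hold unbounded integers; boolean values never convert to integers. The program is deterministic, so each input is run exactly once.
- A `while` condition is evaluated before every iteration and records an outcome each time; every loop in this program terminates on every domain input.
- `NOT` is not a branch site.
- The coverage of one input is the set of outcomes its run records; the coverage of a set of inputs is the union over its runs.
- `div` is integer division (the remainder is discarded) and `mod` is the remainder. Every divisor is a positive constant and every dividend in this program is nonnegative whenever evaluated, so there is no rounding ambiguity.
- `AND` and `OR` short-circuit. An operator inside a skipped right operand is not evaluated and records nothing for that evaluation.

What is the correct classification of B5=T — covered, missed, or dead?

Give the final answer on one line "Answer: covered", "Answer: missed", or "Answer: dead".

no pool input records B5=T
but domain input (h=4, v=5) does record it -> reachable, so missed

Answer: missed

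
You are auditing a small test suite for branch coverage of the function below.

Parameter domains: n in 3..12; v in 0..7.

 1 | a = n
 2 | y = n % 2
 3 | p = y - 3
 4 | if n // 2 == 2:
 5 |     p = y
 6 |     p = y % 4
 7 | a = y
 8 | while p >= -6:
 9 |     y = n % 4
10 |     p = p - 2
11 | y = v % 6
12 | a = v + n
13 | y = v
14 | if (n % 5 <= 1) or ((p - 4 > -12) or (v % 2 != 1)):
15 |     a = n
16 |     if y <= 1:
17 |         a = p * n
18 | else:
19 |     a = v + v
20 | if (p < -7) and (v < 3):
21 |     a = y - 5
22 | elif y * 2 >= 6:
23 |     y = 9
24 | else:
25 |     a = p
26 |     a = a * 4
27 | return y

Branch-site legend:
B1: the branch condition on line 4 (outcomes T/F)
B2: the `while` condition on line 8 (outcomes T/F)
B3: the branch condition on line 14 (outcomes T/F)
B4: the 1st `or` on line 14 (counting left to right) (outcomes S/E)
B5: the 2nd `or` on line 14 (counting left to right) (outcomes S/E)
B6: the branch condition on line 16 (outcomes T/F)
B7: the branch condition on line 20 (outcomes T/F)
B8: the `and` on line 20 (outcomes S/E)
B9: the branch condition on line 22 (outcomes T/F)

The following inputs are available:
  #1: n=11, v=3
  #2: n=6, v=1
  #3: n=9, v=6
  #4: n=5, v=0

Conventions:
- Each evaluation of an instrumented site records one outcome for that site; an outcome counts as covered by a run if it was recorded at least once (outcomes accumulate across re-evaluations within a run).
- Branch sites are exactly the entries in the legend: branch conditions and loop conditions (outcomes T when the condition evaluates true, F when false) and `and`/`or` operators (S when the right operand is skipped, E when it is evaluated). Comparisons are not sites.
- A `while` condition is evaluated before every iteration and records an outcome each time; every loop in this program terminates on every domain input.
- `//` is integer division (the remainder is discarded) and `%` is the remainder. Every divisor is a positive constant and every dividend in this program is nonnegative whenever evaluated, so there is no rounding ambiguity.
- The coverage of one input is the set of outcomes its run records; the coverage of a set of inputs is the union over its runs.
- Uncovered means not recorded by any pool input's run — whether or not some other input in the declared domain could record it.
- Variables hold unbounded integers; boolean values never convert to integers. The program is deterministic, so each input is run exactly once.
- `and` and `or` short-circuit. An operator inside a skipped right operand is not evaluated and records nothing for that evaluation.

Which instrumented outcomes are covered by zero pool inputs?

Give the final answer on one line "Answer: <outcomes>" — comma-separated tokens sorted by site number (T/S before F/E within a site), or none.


input #1 (n=11, v=3): events B1->F, B2->T, B2->T, B2->T, B2->F, B4->S, B3->T, B6->F, B8->E, B7->F, B9->T; covers B1=F, B2=T, B2=F, B3=T, B4=S, B6=F, B7=F, B8=E, B9=T
input #2 (n=6, v=1): events B1->F, B2->T, B2->T, B2->F, B4->S, B3->T, B6->T, B8->S, B7->F, B9->F; covers B1=F, B2=T, B2=F, B3=T, B4=S, B6=T, B7=F, B8=S, B9=F
input #3 (n=9, v=6): events B1->F, B2->T, B2->T, B2->T, B2->F, B4->E, B5->E, B3->T, B6->F, B8->E, B7->F, B9->T; covers B1=F, B2=T, B2=F, B3=T, B4=E, B5=E, B6=F, B7=F, B8=E, B9=T
input #4 (n=5, v=0): events B1->T, B2->T, B2->T, B2->T, B2->T, B2->F, B4->S, B3->T, B6->T, B8->S, B7->F, B9->F; covers B1=T, B2=T, B2=F, B3=T, B4=S, B6=T, B7=F, B8=S, B9=F
union over the pool: B1=T, B1=F, B2=T, B2=F, B3=T, B4=S, B4=E, B5=E, B6=T, B6=F, B7=F, B8=S, B8=E, B9=T, B9=F
uncovered (3 of 18): B3=F, B5=S, B7=T
Answer: B3=F, B5=S, B7=T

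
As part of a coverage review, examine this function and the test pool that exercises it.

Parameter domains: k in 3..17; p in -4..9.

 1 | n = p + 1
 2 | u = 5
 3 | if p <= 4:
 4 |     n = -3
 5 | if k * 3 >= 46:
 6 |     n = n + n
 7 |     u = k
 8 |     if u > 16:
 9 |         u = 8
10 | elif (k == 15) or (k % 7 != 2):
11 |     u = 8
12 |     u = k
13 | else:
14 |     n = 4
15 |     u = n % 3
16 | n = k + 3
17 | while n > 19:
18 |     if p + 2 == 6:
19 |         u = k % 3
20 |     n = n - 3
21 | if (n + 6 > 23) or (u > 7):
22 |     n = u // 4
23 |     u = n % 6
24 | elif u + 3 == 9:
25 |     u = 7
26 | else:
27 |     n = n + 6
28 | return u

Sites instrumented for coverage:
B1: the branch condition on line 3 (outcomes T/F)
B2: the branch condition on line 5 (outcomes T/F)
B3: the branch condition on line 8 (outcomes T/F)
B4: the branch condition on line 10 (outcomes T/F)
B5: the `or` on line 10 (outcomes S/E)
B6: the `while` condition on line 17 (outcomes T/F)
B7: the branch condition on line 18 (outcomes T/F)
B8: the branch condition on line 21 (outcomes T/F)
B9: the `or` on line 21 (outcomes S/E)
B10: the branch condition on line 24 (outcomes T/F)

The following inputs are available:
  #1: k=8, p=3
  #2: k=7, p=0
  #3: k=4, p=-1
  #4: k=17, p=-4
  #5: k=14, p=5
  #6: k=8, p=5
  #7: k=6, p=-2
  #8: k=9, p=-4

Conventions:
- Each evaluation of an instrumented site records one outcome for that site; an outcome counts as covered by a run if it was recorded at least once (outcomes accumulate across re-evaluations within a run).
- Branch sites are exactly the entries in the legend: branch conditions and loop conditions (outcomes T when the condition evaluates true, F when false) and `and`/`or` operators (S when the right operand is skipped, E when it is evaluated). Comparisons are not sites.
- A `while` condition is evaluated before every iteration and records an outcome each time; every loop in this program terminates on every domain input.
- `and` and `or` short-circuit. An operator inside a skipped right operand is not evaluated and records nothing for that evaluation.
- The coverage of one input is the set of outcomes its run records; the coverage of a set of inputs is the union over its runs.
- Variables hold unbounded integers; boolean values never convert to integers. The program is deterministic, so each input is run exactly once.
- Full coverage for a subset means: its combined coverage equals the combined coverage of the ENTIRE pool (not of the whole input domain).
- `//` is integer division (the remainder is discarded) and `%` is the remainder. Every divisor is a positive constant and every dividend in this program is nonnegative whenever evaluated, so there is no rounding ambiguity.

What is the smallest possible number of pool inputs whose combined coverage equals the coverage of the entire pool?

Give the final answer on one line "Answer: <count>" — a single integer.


#1 (k=8, p=3) -> B1->T, B2->F, B5->E, B4->T, B6->F, B9->E, B8->T; covered: B1=T, B2=F, B4=T, B5=E, B6=F, B8=T, B9=E
#2 (k=7, p=0) -> B1->T, B2->F, B5->E, B4->T, B6->F, B9->E, B8->F, B10->F; covered: B1=T, B2=F, B4=T, B5=E, B6=F, B8=F, B9=E, B10=F
#3 (k=4, p=-1) -> B1->T, B2->F, B5->E, B4->T, B6->F, B9->E, B8->F, B10->F; covered: B1=T, B2=F, B4=T, B5=E, B6=F, B8=F, B9=E, B10=F
#4 (k=17, p=-4) -> B1->T, B2->T, B3->T, B6->T, B7->F, B6->F, B9->E, B8->T; covered: B1=T, B2=T, B3=T, B6=T, B6=F, B7=F, B8=T, B9=E
#5 (k=14, p=5) -> B1->F, B2->F, B5->E, B4->T, B6->F, B9->E, B8->T; covered: B1=F, B2=F, B4=T, B5=E, B6=F, B8=T, B9=E
#6 (k=8, p=5) -> B1->F, B2->F, B5->E, B4->T, B6->F, B9->E, B8->T; covered: B1=F, B2=F, B4=T, B5=E, B6=F, B8=T, B9=E
#7 (k=6, p=-2) -> B1->T, B2->F, B5->E, B4->T, B6->F, B9->E, B8->F, B10->T; covered: B1=T, B2=F, B4=T, B5=E, B6=F, B8=F, B9=E, B10=T
#8 (k=9, p=-4) -> B1->T, B2->F, B5->E, B4->F, B6->F, B9->E, B8->F, B10->F; covered: B1=T, B2=F, B4=F, B5=E, B6=F, B8=F, B9=E, B10=F
together the pool reaches 16 outcomes: B1=T, B1=F, B2=T, B2=F, B3=T, B4=T, B4=F, B5=E, B6=T, B6=F, B7=F, B8=T, B8=F, B9=E, B10=T, B10=F
checked all size-1 subsets: none covers 16 outcomes (max 8/16)
checked all size-2 subsets: none covers 16 outcomes (max 13/16)
checked all size-3 subsets: none covers 16 outcomes (max 15/16)
the canonical winner is {4, 5, 7, 8}: size 4, full 16-outcome coverage, earliest index list among size-4 covers
Answer: 4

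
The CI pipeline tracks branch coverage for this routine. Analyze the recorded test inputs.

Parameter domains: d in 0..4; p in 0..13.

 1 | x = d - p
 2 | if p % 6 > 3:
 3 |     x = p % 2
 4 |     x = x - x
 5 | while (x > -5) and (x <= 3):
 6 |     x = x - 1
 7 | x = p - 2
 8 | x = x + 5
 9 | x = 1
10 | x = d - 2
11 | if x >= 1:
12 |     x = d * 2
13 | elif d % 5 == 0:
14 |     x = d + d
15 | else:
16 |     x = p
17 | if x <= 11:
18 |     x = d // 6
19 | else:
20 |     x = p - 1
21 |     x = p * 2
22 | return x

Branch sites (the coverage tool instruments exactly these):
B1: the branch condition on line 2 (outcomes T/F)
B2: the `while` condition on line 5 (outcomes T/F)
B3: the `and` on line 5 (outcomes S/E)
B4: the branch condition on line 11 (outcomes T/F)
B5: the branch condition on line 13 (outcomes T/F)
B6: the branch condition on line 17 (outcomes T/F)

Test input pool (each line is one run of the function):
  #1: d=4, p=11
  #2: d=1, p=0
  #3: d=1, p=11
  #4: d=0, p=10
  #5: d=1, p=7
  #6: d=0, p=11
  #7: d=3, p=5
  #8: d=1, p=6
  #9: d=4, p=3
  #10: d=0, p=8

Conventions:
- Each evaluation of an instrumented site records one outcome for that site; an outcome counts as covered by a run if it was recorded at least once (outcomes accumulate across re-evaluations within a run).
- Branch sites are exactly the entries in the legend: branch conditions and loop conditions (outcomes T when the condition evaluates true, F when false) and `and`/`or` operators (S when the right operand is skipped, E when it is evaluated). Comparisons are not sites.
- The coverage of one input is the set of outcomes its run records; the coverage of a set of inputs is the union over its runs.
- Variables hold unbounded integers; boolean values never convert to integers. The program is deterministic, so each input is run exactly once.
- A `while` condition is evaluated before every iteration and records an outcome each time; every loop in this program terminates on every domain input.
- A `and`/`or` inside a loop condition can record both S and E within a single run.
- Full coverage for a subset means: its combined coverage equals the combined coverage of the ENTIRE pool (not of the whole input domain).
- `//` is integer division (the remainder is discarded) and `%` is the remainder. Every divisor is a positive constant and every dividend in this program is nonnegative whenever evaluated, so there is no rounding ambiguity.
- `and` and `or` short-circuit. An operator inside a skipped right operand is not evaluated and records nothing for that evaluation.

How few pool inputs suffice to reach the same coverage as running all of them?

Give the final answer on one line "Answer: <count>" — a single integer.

test 1 (d=4, p=11) fires B1->T, B3->E, B2->T, B3->E, B2->T, B3->E, B2->T, B3->E, B2->T, B3->E, B2->T, B3->S, B2->F, B4->T, ...; hits B1=T, B2=T, B2=F, B3=S, B3=E, B4=T, B6=T
test 2 (d=1, p=0) fires B1->F, B3->E, B2->T, B3->E, B2->T, B3->E, B2->T, B3->E, B2->T, B3->E, B2->T, B3->E, B2->T, B3->S, ...; hits B1=F, B2=T, B2=F, B3=S, B3=E, B4=F, B5=F, B6=T
test 3 (d=1, p=11) fires B1->T, B3->E, B2->T, B3->E, B2->T, B3->E, B2->T, B3->E, B2->T, B3->E, B2->T, B3->S, B2->F, B4->F, ...; hits B1=T, B2=T, B2=F, B3=S, B3=E, B4=F, B5=F, B6=T
test 4 (d=0, p=10) fires B1->T, B3->E, B2->T, B3->E, B2->T, B3->E, B2->T, B3->E, B2->T, B3->E, B2->T, B3->S, B2->F, B4->F, ...; hits B1=T, B2=T, B2=F, B3=S, B3=E, B4=F, B5=T, B6=T
test 5 (d=1, p=7) fires B1->F, B3->S, B2->F, B4->F, B5->F, B6->T; hits B1=F, B2=F, B3=S, B4=F, B5=F, B6=T
test 6 (d=0, p=11) fires B1->T, B3->E, B2->T, B3->E, B2->T, B3->E, B2->T, B3->E, B2->T, B3->E, B2->T, B3->S, B2->F, B4->F, ...; hits B1=T, B2=T, B2=F, B3=S, B3=E, B4=F, B5=T, B6=T
test 7 (d=3, p=5) fires B1->T, B3->E, B2->T, B3->E, B2->T, B3->E, B2->T, B3->E, B2->T, B3->E, B2->T, B3->S, B2->F, B4->T, ...; hits B1=T, B2=T, B2=F, B3=S, B3=E, B4=T, B6=T
test 8 (d=1, p=6) fires B1->F, B3->S, B2->F, B4->F, B5->F, B6->T; hits B1=F, B2=F, B3=S, B4=F, B5=F, B6=T
test 9 (d=4, p=3) fires B1->F, B3->E, B2->T, B3->E, B2->T, B3->E, B2->T, B3->E, B2->T, B3->E, B2->T, B3->E, B2->T, B3->S, ...; hits B1=F, B2=T, B2=F, B3=S, B3=E, B4=T, B6=T
test 10 (d=0, p=8) fires B1->F, B3->S, B2->F, B4->F, B5->T, B6->T; hits B1=F, B2=F, B3=S, B4=F, B5=T, B6=T
together the pool reaches 11 outcomes: B1=T, B1=F, B2=T, B2=F, B3=S, B3=E, B4=T, B4=F, B5=T, B5=F, B6=T
every size-1 subset falls short of the 11 outcomes (best: 8/11)
every size-2 subset falls short of the 11 outcomes (best: 10/11)
at size 3, {1, 2, 4} reaches all 11 outcomes; every lexicographically earlier size-3 subset fails

Answer: 3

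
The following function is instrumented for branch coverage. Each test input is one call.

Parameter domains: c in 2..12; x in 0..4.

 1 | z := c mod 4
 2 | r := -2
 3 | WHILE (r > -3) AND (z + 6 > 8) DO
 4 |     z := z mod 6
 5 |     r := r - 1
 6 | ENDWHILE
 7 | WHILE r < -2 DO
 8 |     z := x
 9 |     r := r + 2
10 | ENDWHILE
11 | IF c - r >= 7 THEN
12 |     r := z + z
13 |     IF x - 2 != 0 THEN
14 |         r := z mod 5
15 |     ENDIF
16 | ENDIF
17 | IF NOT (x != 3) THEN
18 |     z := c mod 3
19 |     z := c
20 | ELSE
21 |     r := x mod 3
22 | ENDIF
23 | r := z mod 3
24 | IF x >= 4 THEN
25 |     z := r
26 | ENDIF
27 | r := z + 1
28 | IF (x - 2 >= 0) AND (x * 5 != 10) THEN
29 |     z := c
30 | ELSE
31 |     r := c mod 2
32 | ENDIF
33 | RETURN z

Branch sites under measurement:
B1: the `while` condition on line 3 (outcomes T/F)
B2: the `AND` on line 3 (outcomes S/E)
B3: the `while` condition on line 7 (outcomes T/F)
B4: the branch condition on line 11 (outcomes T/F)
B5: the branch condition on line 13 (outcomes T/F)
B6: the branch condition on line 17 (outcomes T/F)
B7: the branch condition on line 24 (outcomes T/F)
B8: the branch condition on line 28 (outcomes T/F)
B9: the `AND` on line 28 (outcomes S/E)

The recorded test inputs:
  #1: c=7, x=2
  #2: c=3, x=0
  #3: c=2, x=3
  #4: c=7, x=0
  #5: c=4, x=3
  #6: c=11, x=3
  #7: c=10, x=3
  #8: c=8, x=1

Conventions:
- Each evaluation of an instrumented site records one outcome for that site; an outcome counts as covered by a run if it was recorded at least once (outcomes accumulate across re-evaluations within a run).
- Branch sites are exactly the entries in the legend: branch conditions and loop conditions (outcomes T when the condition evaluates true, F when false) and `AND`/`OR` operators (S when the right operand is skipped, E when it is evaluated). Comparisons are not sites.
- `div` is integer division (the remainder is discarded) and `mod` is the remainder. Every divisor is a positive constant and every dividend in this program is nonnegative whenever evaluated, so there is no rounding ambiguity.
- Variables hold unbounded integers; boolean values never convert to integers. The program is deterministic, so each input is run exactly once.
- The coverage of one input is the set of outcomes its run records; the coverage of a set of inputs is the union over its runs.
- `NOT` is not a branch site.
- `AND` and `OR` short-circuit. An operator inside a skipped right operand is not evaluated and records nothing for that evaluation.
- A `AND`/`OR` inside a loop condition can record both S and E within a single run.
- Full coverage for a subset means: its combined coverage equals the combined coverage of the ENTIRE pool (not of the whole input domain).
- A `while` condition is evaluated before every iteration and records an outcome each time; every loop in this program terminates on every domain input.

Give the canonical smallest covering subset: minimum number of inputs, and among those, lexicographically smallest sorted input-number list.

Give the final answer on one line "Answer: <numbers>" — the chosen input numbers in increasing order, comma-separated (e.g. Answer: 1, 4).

test 1 (c=7, x=2) fires B2->E, B1->T, B2->S, B1->F, B3->T, B3->F, B4->T, B5->F, B6->F, B7->F, B9->E, B8->F; hits B1=T, B1=F, B2=S, B2=E, B3=T, B3=F, B4=T, B5=F, B6=F, B7=F, B8=F, B9=E
test 2 (c=3, x=0) fires B2->E, B1->T, B2->S, B1->F, B3->T, B3->F, B4->F, B6->F, B7->F, B9->S, B8->F; hits B1=T, B1=F, B2=S, B2=E, B3=T, B3=F, B4=F, B6=F, B7=F, B8=F, B9=S
test 3 (c=2, x=3) fires B2->E, B1->F, B3->F, B4->F, B6->T, B7->F, B9->E, B8->T; hits B1=F, B2=E, B3=F, B4=F, B6=T, B7=F, B8=T, B9=E
test 4 (c=7, x=0) fires B2->E, B1->T, B2->S, B1->F, B3->T, B3->F, B4->T, B5->T, B6->F, B7->F, B9->S, B8->F; hits B1=T, B1=F, B2=S, B2=E, B3=T, B3=F, B4=T, B5=T, B6=F, B7=F, B8=F, B9=S
test 5 (c=4, x=3) fires B2->E, B1->F, B3->F, B4->F, B6->T, B7->F, B9->E, B8->T; hits B1=F, B2=E, B3=F, B4=F, B6=T, B7=F, B8=T, B9=E
test 6 (c=11, x=3) fires B2->E, B1->T, B2->S, B1->F, B3->T, B3->F, B4->T, B5->T, B6->T, B7->F, B9->E, B8->T; hits B1=T, B1=F, B2=S, B2=E, B3=T, B3=F, B4=T, B5=T, B6=T, B7=F, B8=T, B9=E
test 7 (c=10, x=3) fires B2->E, B1->F, B3->F, B4->T, B5->T, B6->T, B7->F, B9->E, B8->T; hits B1=F, B2=E, B3=F, B4=T, B5=T, B6=T, B7=F, B8=T, B9=E
test 8 (c=8, x=1) fires B2->E, B1->F, B3->F, B4->T, B5->T, B6->F, B7->F, B9->S, B8->F; hits B1=F, B2=E, B3=F, B4=T, B5=T, B6=F, B7=F, B8=F, B9=S
together the pool reaches 17 outcomes: B1=T, B1=F, B2=S, B2=E, B3=T, B3=F, B4=T, B4=F, B5=T, B5=F, B6=T, B6=F, B7=F, B8=T, B8=F, B9=S, B9=E
size 1 is not enough: best union over all size-1 subsets is 12/17
size 2 is not enough: best union over all size-2 subsets is 16/17
the canonical winner is {1, 2, 6}: size 3, full 17-outcome coverage, earliest index list among size-3 covers

Answer: 1, 2, 6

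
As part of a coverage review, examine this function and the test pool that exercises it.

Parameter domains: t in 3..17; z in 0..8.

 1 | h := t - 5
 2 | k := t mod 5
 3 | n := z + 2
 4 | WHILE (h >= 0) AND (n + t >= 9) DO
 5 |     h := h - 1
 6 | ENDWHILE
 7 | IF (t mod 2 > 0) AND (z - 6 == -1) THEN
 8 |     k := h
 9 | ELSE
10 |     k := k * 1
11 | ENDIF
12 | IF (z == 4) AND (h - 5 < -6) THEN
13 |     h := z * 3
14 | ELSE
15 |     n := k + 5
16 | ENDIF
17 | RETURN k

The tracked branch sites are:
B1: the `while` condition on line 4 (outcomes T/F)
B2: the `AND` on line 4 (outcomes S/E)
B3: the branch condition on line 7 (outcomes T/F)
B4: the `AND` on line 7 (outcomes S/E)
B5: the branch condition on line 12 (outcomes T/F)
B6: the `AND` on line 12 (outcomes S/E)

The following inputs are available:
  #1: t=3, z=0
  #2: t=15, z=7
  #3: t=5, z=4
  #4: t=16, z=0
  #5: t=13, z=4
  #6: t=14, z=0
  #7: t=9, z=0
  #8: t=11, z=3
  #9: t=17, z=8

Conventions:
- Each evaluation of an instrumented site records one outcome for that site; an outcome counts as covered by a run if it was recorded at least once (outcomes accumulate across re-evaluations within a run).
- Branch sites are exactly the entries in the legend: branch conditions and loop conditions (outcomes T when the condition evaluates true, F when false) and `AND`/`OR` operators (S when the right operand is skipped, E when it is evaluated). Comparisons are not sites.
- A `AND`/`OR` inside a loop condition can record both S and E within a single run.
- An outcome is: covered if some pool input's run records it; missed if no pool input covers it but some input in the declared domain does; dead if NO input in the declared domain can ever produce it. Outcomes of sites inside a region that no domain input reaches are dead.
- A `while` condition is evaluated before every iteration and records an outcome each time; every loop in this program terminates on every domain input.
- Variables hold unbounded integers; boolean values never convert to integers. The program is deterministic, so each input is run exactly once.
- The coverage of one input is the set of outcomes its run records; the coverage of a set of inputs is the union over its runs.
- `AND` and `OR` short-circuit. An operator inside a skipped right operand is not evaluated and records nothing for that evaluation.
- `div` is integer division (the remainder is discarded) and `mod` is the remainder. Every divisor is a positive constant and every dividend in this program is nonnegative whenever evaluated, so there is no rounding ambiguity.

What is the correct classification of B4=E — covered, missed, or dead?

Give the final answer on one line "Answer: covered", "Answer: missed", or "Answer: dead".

B4=E is recorded by pool input(s) 1, 2, 3, 5, 7, 8, 9 -> covered

Answer: covered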